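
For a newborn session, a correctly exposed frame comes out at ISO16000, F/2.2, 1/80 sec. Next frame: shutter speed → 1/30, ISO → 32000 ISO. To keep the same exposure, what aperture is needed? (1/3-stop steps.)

f/5

Shutter speed: 1/80 → 1/60 → 1/50 → 1/40 → 1/30 — 1 1/3 stops longer (brighter).
ISO: 16000 → 20000 → 25600 → 32000 — 1 stop higher (brighter).
Net change so far: 2 1/3 stops brighter. Offset with the aperture: f/2.2 → f/2.5 → f/2.8 → f/3.2 → f/3.5 → f/4 → f/4.5 → f/5.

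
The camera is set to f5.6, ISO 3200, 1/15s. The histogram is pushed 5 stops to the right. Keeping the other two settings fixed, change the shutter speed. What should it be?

Overexposed by 5 stops → need 5 stops darker.
Shutter speed: 1/15 → 1/30 → 1/60 → 1/125 → 1/250 → 1/500.

1/500s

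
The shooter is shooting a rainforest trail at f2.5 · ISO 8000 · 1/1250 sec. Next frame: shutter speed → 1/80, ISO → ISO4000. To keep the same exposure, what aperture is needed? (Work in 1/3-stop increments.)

Shutter speed: 1/1250 → 1/1000 → 1/800 → 1/640 → 1/500 → 1/400 → 1/320 → 1/250 → 1/200 → 1/160 → 1/125 → 1/100 → 1/80 — 4 stops slower (brighter).
ISO: 8000 → 6400 → 5000 → 4000 — 1 stop lower (darker).
Net change so far: 3 stops brighter. Offset with the aperture: f/2.5 → f/2.8 → f/3.2 → f/3.5 → f/4 → f/4.5 → f/5 → f/5.6 → f/6.3 → f/7.1.

f/7.1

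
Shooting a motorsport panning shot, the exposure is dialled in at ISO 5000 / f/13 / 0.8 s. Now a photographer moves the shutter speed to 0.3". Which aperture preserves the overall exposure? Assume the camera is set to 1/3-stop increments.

f/8

Shutter speed: 0.8 → 0.6 → 0.5 → 0.4 → 0.3 — 1 1/3 stops shorter (darker).
Need 1 1/3 stops brighter from the aperture: f/13 → f/11 → f/10 → f/9 → f/8.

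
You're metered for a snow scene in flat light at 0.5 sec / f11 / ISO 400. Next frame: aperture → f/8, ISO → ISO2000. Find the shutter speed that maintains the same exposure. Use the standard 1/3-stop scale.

Aperture: f/11 → f/10 → f/9 → f/8 — 1 stop wider (brighter).
ISO: 400 → 500 → 640 → 800 → 1000 → 1250 → 1600 → 2000 — 2 1/3 stops higher (brighter).
Net change so far: 3 1/3 stops brighter. Offset with the shutter speed: 0.5 → 0.4 → 0.3 → 1/4 → 1/5 → 1/6 → 1/8 → 1/10 → 1/13 → 1/15 → 1/20.

1/20s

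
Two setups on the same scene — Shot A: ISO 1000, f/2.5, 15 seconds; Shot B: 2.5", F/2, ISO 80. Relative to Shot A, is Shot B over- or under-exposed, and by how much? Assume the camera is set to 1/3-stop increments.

5 2/3 stops darker

Aperture: f/2.5 → f/2.2 → f/2 — 2/3 stop larger aperture (brighter).
Shutter speed: 15 → 13 → 10 → 8 → 6 → 5 → 4 → 3.2 → 2.5 — 2 2/3 stops shorter (darker).
ISO: 1000 → 800 → 640 → 500 → 400 → 320 → 250 → 200 → 160 → 125 → 100 → 80 — 3 2/3 stops dropped (darker).
Net: +2/3 −2 2/3 −3 2/3 = −5 2/3 stops.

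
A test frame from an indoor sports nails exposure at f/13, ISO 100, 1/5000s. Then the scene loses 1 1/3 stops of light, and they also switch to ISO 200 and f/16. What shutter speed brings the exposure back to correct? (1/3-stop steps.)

Scene light: 1 1/3 stops darker.
ISO: 100 → 125 → 160 → 200 — 1 stop raised (brighter).
Aperture: f/13 → f/14 → f/16 — 2/3 stop smaller aperture (darker).
Net so far: 1 stop darker. Shutter speed: 1/5000 → 1/4000 → 1/3200 → 1/2500.

1/2500s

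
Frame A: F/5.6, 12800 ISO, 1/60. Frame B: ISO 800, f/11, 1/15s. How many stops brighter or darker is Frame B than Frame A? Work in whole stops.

Aperture: f/5.6 → f/8 → f/11 — 2 stops stopped down (darker).
Shutter speed: 1/60 → 1/30 → 1/15 — 2 stops longer (brighter).
ISO: 12800 → 6400 → 3200 → 1600 → 800 — 4 stops dropped (darker).
Net: −2 +2 −4 = −4 stops.

4 stops darker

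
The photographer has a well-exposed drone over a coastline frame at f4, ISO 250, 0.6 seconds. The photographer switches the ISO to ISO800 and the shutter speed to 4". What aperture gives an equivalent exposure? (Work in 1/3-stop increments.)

f/18

ISO: 250 → 320 → 400 → 500 → 640 → 800 — 1 2/3 stops raised (brighter).
Shutter speed: 0.6 → 0.8 → 1 → 1.3 → 1.6 → 2 → 2.5 → 3.2 → 4 — 2 2/3 stops longer (brighter).
Net change so far: 4 1/3 stops brighter. Offset with the aperture: f/4 → f/4.5 → f/5 → f/5.6 → f/6.3 → f/7.1 → f/8 → f/9 → f/10 → f/11 → f/13 → f/14 → f/16 → f/18.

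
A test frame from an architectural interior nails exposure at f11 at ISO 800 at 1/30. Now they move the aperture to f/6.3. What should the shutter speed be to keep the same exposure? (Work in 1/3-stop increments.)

1/100s

Aperture: f/11 → f/10 → f/9 → f/8 → f/7.1 → f/6.3 — 1 2/3 stops wider (brighter).
Need 1 2/3 stops darker from the shutter speed: 1/30 → 1/40 → 1/50 → 1/60 → 1/80 → 1/100.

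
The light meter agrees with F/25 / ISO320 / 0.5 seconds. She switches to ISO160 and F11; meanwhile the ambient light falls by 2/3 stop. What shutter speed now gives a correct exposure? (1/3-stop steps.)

Scene light: 2/3 stop darker.
ISO: 320 → 250 → 200 → 160 — 1 stop dropped (darker).
Aperture: f/25 → f/22 → f/20 → f/18 → f/16 → f/14 → f/13 → f/11 — 2 1/3 stops opened up (brighter).
Net so far: 2/3 stop brighter. Shutter speed: 0.5 → 0.4 → 0.3.

0.3 s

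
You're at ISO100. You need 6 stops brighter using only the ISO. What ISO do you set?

ISO: 100 → 200 → 400 → 800 → 1600 → 3200 → 6400 — 6 stops raised (brighter).

ISO 6400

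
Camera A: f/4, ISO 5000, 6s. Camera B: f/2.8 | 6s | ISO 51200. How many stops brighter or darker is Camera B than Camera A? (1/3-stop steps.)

Aperture: f/4 → f/3.5 → f/3.2 → f/2.8 — 1 stop wider (brighter).
Shutter speed: unchanged.
ISO: 5000 → 6400 → 8000 → 10000 → 12800 → 16000 → 20000 → 25600 → 32000 → 40000 → 51200 — 3 1/3 stops higher (brighter).
Net: +1 +3 1/3 = +4 1/3 stops.

4 1/3 stops brighter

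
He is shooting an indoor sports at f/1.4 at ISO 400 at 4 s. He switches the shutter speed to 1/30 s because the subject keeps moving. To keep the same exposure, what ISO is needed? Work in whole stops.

ISO 51200

Shutter speed: 4 → 2 → 1 → 1/2 → 1/4 → 1/8 → 1/15 → 1/30 — 7 stops shorter (darker).
Need 7 stops brighter from the ISO: 400 → 800 → 1600 → 3200 → 6400 → 12800 → 25600 → 51200.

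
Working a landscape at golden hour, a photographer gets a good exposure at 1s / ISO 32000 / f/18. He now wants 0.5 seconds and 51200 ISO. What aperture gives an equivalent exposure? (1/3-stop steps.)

f/16

Shutter speed: 1 → 0.8 → 0.6 → 0.5 — 1 stop faster (darker).
ISO: 32000 → 40000 → 51200 — 2/3 stop raised (brighter).
Net change so far: 1/3 stop darker. Offset with the aperture: f/18 → f/16.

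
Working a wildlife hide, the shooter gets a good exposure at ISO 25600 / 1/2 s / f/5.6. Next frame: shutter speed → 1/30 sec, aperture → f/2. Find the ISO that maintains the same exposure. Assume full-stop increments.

ISO 51200

Shutter speed: 1/2 → 1/4 → 1/8 → 1/15 → 1/30 — 4 stops faster (darker).
Aperture: f/5.6 → f/4 → f/2.8 → f/2 — 3 stops larger aperture (brighter).
Net change so far: 1 stop darker. Offset with the ISO: 25600 → 51200.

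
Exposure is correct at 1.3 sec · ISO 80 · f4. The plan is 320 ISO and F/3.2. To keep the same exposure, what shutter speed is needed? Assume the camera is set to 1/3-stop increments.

ISO: 80 → 100 → 125 → 160 → 200 → 250 → 320 — 2 stops higher (brighter).
Aperture: f/4 → f/3.5 → f/3.2 — 2/3 stop opened up (brighter).
Net change so far: 2 2/3 stops brighter. Offset with the shutter speed: 1.3 → 1 → 0.8 → 0.6 → 0.5 → 0.4 → 0.3 → 1/4 → 1/5.

1/5s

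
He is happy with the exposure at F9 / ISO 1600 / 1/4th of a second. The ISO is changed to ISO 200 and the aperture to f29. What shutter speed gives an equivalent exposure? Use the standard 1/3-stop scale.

20 s

ISO: 1600 → 1250 → 1000 → 800 → 640 → 500 → 400 → 320 → 250 → 200 — 3 stops dropped (darker).
Aperture: f/9 → f/10 → f/11 → f/13 → f/14 → f/16 → f/18 → f/20 → f/22 → f/25 → f/29 — 3 1/3 stops stopped down (darker).
Net change so far: 6 1/3 stops darker. Offset with the shutter speed: 1/4 → 0.3 → 0.4 → 0.5 → 0.6 → 0.8 → 1 → 1.3 → 1.6 → 2 → 2.5 → 3.2 → 4 → 5 → 6 → 8 → 10 → 13 → 15 → 20.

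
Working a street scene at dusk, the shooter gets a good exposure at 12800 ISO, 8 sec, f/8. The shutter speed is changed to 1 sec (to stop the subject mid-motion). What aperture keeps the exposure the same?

f/2.8

Shutter speed: 8 → 4 → 2 → 1 — 3 stops shorter (darker).
Need 3 stops brighter from the aperture: f/8 → f/5.6 → f/4 → f/2.8.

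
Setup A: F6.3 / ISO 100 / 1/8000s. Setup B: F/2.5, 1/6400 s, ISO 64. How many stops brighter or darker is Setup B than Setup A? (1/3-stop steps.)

Aperture: f/6.3 → f/5.6 → f/5 → f/4.5 → f/4 → f/3.5 → f/3.2 → f/2.8 → f/2.5 — 2 2/3 stops larger aperture (brighter).
Shutter speed: 1/8000 → 1/6400 — 1/3 stop slower (brighter).
ISO: 100 → 80 → 64 — 2/3 stop lower (darker).
Net: +2 2/3 +1/3 −2/3 = +2 1/3 stops.

2 1/3 stops brighter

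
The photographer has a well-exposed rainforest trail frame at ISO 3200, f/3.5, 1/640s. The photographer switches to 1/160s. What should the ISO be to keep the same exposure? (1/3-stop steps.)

ISO 800

Shutter speed: 1/640 → 1/500 → 1/400 → 1/320 → 1/250 → 1/200 → 1/160 — 2 stops slower (brighter).
Need 2 stops darker from the ISO: 3200 → 2500 → 2000 → 1600 → 1250 → 1000 → 800.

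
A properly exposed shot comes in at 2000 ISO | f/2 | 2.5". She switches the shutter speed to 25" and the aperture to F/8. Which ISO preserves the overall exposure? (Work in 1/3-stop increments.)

Shutter speed: 2.5 → 3.2 → 4 → 5 → 6 → 8 → 10 → 13 → 15 → 20 → 25 — 3 1/3 stops longer (brighter).
Aperture: f/2 → f/2.2 → f/2.5 → f/2.8 → f/3.2 → f/3.5 → f/4 → f/4.5 → f/5 → f/5.6 → f/6.3 → f/7.1 → f/8 — 4 stops narrower (darker).
Net change so far: 2/3 stop darker. Offset with the ISO: 2000 → 2500 → 3200.

ISO 3200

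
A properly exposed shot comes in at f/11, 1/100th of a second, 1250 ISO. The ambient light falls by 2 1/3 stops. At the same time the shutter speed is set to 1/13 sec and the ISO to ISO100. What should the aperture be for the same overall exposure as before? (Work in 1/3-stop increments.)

Scene light: 2 1/3 stops darker.
Shutter speed: 1/100 → 1/80 → 1/60 → 1/50 → 1/40 → 1/30 → 1/25 → 1/20 → 1/15 → 1/13 — 3 stops longer (brighter).
ISO: 1250 → 1000 → 800 → 640 → 500 → 400 → 320 → 250 → 200 → 160 → 125 → 100 — 3 2/3 stops lower (darker).
Net so far: 3 stops darker. Aperture: f/11 → f/10 → f/9 → f/8 → f/7.1 → f/6.3 → f/5.6 → f/5 → f/4.5 → f/4.

f/4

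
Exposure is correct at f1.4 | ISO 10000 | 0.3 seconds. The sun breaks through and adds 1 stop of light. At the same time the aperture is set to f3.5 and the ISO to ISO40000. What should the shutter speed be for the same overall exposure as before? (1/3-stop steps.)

1/4s

Scene light: 1 stop brighter.
Aperture: f/1.4 → f/1.6 → f/1.8 → f/2 → f/2.2 → f/2.5 → f/2.8 → f/3.2 → f/3.5 — 2 2/3 stops stopped down (darker).
ISO: 10000 → 12800 → 16000 → 20000 → 25600 → 32000 → 40000 — 2 stops higher (brighter).
Net so far: 1/3 stop brighter. Shutter speed: 0.3 → 1/4.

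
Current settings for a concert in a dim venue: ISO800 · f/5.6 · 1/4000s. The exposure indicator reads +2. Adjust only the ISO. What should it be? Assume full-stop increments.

Overexposed by 2 stops → need 2 stops darker.
ISO: 800 → 400 → 200.

ISO 200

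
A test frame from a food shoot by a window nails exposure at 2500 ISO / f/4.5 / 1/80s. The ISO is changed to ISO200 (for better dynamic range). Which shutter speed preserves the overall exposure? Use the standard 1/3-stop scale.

1/6s

ISO: 2500 → 2000 → 1600 → 1250 → 1000 → 800 → 640 → 500 → 400 → 320 → 250 → 200 — 3 2/3 stops lower (darker).
Need 3 2/3 stops brighter from the shutter speed: 1/80 → 1/60 → 1/50 → 1/40 → 1/30 → 1/25 → 1/20 → 1/15 → 1/13 → 1/10 → 1/8 → 1/6.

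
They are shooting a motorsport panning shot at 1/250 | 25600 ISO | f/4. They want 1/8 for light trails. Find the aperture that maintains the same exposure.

Shutter speed: 1/250 → 1/125 → 1/60 → 1/30 → 1/15 → 1/8 — 5 stops slower (brighter).
Need 5 stops darker from the aperture: f/4 → f/5.6 → f/8 → f/11 → f/16 → f/22.

f/22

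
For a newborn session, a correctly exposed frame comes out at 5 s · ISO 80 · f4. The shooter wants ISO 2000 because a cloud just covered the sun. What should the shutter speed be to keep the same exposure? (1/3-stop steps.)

ISO: 80 → 100 → 125 → 160 → 200 → 250 → 320 → 400 → 500 → 640 → 800 → 1000 → 1250 → 1600 → 2000 — 4 2/3 stops raised (brighter).
Need 4 2/3 stops darker from the shutter speed: 5 → 4 → 3.2 → 2.5 → 2 → 1.6 → 1.3 → 1 → 0.8 → 0.6 → 0.5 → 0.4 → 0.3 → 1/4 → 1/5.

1/5s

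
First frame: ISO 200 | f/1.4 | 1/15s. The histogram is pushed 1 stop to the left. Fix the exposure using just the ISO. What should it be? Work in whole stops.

ISO 400

Underexposed by 1 stop → need 1 stop brighter.
ISO: 200 → 400.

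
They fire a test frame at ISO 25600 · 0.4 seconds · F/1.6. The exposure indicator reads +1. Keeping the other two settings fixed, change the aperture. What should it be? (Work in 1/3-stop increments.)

f/2.2

Overexposed by 1 stop → need 1 stop darker.
Aperture: f/1.6 → f/1.8 → f/2 → f/2.2.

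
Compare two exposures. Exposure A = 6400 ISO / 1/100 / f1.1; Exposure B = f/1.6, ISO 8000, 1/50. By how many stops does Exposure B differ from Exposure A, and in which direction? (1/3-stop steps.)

1/3 stop brighter

Aperture: f/1.1 → f/1.2 → f/1.4 → f/1.6 — 1 stop smaller aperture (darker).
Shutter speed: 1/100 → 1/80 → 1/60 → 1/50 — 1 stop longer (brighter).
ISO: 6400 → 8000 — 1/3 stop raised (brighter).
Net: −1 +1 +1/3 = +1/3 stops.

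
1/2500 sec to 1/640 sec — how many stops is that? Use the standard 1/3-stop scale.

2 stops

1/2500 → 1/2000 → 1/1600 → 1/1250 → 1/1000 → 1/800 → 1/640 — count the steps: 6 third-stops = 2 stops.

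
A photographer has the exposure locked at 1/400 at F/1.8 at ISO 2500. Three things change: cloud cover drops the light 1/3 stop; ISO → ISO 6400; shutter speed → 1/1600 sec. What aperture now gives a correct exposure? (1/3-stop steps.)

f/1.2

Scene light: 1/3 stop darker.
ISO: 2500 → 3200 → 4000 → 5000 → 6400 — 1 1/3 stops raised (brighter).
Shutter speed: 1/400 → 1/500 → 1/640 → 1/800 → 1/1000 → 1/1250 → 1/1600 — 2 stops faster (darker).
Net so far: 1 stop darker. Aperture: f/1.8 → f/1.6 → f/1.4 → f/1.2.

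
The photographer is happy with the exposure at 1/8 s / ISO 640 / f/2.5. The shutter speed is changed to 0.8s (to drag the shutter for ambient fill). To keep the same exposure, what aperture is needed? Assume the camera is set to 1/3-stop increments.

Shutter speed: 1/8 → 1/6 → 1/5 → 1/4 → 0.3 → 0.4 → 0.5 → 0.6 → 0.8 — 2 2/3 stops longer (brighter).
Need 2 2/3 stops darker from the aperture: f/2.5 → f/2.8 → f/3.2 → f/3.5 → f/4 → f/4.5 → f/5 → f/5.6 → f/6.3.

f/6.3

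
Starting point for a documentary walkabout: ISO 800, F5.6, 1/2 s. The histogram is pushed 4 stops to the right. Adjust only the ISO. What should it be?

ISO 50

Overexposed by 4 stops → need 4 stops darker.
ISO: 800 → 400 → 200 → 100 → 50.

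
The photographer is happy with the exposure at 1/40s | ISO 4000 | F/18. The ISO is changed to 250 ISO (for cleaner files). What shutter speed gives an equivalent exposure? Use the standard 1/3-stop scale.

ISO: 4000 → 3200 → 2500 → 2000 → 1600 → 1250 → 1000 → 800 → 640 → 500 → 400 → 320 → 250 — 4 stops dropped (darker).
Need 4 stops brighter from the shutter speed: 1/40 → 1/30 → 1/25 → 1/20 → 1/15 → 1/13 → 1/10 → 1/8 → 1/6 → 1/5 → 1/4 → 0.3 → 0.4.

0.4 s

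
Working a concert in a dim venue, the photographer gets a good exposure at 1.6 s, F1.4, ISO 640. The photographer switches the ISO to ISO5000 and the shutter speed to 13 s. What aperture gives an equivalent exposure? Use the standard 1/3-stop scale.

ISO: 640 → 800 → 1000 → 1250 → 1600 → 2000 → 2500 → 3200 → 4000 → 5000 — 3 stops raised (brighter).
Shutter speed: 1.6 → 2 → 2.5 → 3.2 → 4 → 5 → 6 → 8 → 10 → 13 — 3 stops longer (brighter).
Net change so far: 6 stops brighter. Offset with the aperture: f/1.4 → f/1.6 → f/1.8 → f/2 → f/2.2 → f/2.5 → f/2.8 → f/3.2 → f/3.5 → f/4 → f/4.5 → f/5 → f/5.6 → f/6.3 → f/7.1 → f/8 → f/9 → f/10 → f/11.

f/11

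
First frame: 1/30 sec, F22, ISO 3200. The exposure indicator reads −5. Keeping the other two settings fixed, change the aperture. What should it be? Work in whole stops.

Underexposed by 5 stops → need 5 stops brighter.
Aperture: f/22 → f/16 → f/11 → f/8 → f/5.6 → f/4.

f/4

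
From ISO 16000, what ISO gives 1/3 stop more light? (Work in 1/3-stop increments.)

ISO 20000

ISO: 16000 → 20000 — 1/3 stop higher (brighter).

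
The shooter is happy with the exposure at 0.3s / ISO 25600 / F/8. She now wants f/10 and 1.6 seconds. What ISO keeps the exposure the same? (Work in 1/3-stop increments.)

Aperture: f/8 → f/9 → f/10 — 2/3 stop stopped down (darker).
Shutter speed: 0.3 → 0.4 → 0.5 → 0.6 → 0.8 → 1 → 1.3 → 1.6 — 2 1/3 stops slower (brighter).
Net change so far: 1 2/3 stops brighter. Offset with the ISO: 25600 → 20000 → 16000 → 12800 → 10000 → 8000.

ISO 8000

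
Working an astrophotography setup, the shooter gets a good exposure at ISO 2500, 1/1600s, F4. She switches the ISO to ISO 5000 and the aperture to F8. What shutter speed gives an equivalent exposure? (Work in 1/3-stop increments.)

ISO: 2500 → 3200 → 4000 → 5000 — 1 stop raised (brighter).
Aperture: f/4 → f/4.5 → f/5 → f/5.6 → f/6.3 → f/7.1 → f/8 — 2 stops smaller aperture (darker).
Net change so far: 1 stop darker. Offset with the shutter speed: 1/1600 → 1/1250 → 1/1000 → 1/800.

1/800s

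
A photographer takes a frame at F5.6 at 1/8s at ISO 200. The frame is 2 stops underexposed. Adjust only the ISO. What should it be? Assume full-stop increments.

Underexposed by 2 stops → need 2 stops brighter.
ISO: 200 → 400 → 800.

ISO 800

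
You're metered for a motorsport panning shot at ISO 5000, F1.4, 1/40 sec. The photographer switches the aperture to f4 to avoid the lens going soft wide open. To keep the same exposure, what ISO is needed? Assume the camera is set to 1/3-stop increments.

ISO 40000

Aperture: f/1.4 → f/1.6 → f/1.8 → f/2 → f/2.2 → f/2.5 → f/2.8 → f/3.2 → f/3.5 → f/4 — 3 stops smaller aperture (darker).
Need 3 stops brighter from the ISO: 5000 → 6400 → 8000 → 10000 → 12800 → 16000 → 20000 → 25600 → 32000 → 40000.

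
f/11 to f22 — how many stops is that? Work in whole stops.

2 stops

f/11 → f/16 → f/22 — count the steps: 2 stops.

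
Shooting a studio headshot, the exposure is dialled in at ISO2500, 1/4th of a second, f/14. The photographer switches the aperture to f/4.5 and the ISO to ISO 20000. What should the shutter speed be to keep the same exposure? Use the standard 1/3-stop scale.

1/320s

Aperture: f/14 → f/13 → f/11 → f/10 → f/9 → f/8 → f/7.1 → f/6.3 → f/5.6 → f/5 → f/4.5 — 3 1/3 stops larger aperture (brighter).
ISO: 2500 → 3200 → 4000 → 5000 → 6400 → 8000 → 10000 → 12800 → 16000 → 20000 — 3 stops higher (brighter).
Net change so far: 6 1/3 stops brighter. Offset with the shutter speed: 1/4 → 1/5 → 1/6 → 1/8 → 1/10 → 1/13 → 1/15 → 1/20 → 1/25 → 1/30 → 1/40 → 1/50 → 1/60 → 1/80 → 1/100 → 1/125 → 1/160 → 1/200 → 1/250 → 1/320.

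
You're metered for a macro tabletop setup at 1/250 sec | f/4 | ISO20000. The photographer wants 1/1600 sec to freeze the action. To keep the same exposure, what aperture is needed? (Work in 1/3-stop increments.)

f/1.6

Shutter speed: 1/250 → 1/320 → 1/400 → 1/500 → 1/640 → 1/800 → 1/1000 → 1/1250 → 1/1600 — 2 2/3 stops faster (darker).
Need 2 2/3 stops brighter from the aperture: f/4 → f/3.5 → f/3.2 → f/2.8 → f/2.5 → f/2.2 → f/2 → f/1.8 → f/1.6.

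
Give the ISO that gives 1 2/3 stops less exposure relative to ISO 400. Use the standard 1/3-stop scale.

ISO: 400 → 320 → 250 → 200 → 160 → 125 — 1 2/3 stops dropped (darker).

ISO 125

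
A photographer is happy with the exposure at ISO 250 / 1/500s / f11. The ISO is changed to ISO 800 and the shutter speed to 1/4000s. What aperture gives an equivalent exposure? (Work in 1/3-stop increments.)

ISO: 250 → 320 → 400 → 500 → 640 → 800 — 1 2/3 stops higher (brighter).
Shutter speed: 1/500 → 1/640 → 1/800 → 1/1000 → 1/1250 → 1/1600 → 1/2000 → 1/2500 → 1/3200 → 1/4000 — 3 stops shorter (darker).
Net change so far: 1 1/3 stops darker. Offset with the aperture: f/11 → f/10 → f/9 → f/8 → f/7.1.

f/7.1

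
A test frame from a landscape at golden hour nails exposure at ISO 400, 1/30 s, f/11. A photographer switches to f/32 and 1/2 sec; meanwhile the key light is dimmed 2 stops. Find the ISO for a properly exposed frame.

Scene light: 2 stops darker.
Aperture: f/11 → f/16 → f/22 → f/32 — 3 stops stopped down (darker).
Shutter speed: 1/30 → 1/15 → 1/8 → 1/4 → 1/2 — 4 stops longer (brighter).
Net so far: 1 stop darker. ISO: 400 → 800.

ISO 800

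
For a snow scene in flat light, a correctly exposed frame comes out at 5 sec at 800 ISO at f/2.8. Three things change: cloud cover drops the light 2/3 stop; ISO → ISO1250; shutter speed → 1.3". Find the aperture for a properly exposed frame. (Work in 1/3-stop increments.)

Scene light: 2/3 stop darker.
ISO: 800 → 1000 → 1250 — 2/3 stop raised (brighter).
Shutter speed: 5 → 4 → 3.2 → 2.5 → 2 → 1.6 → 1.3 — 2 stops shorter (darker).
Net so far: 2 stops darker. Aperture: f/2.8 → f/2.5 → f/2.2 → f/2 → f/1.8 → f/1.6 → f/1.4.

f/1.4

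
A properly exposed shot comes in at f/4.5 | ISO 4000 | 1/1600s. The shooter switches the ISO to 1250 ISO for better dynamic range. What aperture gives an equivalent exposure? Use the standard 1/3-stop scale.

f/2.5

ISO: 4000 → 3200 → 2500 → 2000 → 1600 → 1250 — 1 2/3 stops lower (darker).
Need 1 2/3 stops brighter from the aperture: f/4.5 → f/4 → f/3.5 → f/3.2 → f/2.8 → f/2.5.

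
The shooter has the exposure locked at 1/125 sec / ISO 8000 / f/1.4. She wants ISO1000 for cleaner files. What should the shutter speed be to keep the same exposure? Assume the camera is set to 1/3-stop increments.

1/15s

ISO: 8000 → 6400 → 5000 → 4000 → 3200 → 2500 → 2000 → 1600 → 1250 → 1000 — 3 stops dropped (darker).
Need 3 stops brighter from the shutter speed: 1/125 → 1/100 → 1/80 → 1/60 → 1/50 → 1/40 → 1/30 → 1/25 → 1/20 → 1/15.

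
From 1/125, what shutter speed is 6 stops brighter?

Shutter speed: 1/125 → 1/60 → 1/30 → 1/15 → 1/8 → 1/4 → 1/2 — 6 stops slower (brighter).

1/2s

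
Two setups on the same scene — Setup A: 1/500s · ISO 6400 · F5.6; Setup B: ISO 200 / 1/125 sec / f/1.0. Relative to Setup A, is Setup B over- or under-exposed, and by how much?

2 stops brighter

Aperture: f/5.6 → f/4 → f/2.8 → f/2 → f/1.4 → f/1.0 — 5 stops larger aperture (brighter).
Shutter speed: 1/500 → 1/250 → 1/125 — 2 stops longer (brighter).
ISO: 6400 → 3200 → 1600 → 800 → 400 → 200 — 5 stops lower (darker).
Net: +5 +2 −5 = +2 stops.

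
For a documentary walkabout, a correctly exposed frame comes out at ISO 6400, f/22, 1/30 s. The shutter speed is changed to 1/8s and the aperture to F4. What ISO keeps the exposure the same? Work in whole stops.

ISO 50

Shutter speed: 1/30 → 1/15 → 1/8 — 2 stops slower (brighter).
Aperture: f/22 → f/16 → f/11 → f/8 → f/5.6 → f/4 — 5 stops larger aperture (brighter).
Net change so far: 7 stops brighter. Offset with the ISO: 6400 → 3200 → 1600 → 800 → 400 → 200 → 100 → 50.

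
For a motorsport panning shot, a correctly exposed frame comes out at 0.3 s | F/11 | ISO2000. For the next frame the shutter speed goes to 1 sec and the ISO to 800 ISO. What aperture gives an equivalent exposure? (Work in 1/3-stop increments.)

Shutter speed: 0.3 → 0.4 → 0.5 → 0.6 → 0.8 → 1 — 1 2/3 stops slower (brighter).
ISO: 2000 → 1600 → 1250 → 1000 → 800 — 1 1/3 stops dropped (darker).
Net change so far: 1/3 stop brighter. Offset with the aperture: f/11 → f/13.

f/13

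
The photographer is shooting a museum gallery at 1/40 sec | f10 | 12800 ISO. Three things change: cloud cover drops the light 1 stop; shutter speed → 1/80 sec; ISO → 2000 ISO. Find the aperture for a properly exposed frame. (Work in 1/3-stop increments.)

f/2

Scene light: 1 stop darker.
Shutter speed: 1/40 → 1/50 → 1/60 → 1/80 — 1 stop faster (darker).
ISO: 12800 → 10000 → 8000 → 6400 → 5000 → 4000 → 3200 → 2500 → 2000 — 2 2/3 stops dropped (darker).
Net so far: 4 2/3 stops darker. Aperture: f/10 → f/9 → f/8 → f/7.1 → f/6.3 → f/5.6 → f/5 → f/4.5 → f/4 → f/3.5 → f/3.2 → f/2.8 → f/2.5 → f/2.2 → f/2.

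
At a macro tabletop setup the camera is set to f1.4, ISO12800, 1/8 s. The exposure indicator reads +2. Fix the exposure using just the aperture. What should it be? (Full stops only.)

Overexposed by 2 stops → need 2 stops darker.
Aperture: f/1.4 → f/2 → f/2.8.

f/2.8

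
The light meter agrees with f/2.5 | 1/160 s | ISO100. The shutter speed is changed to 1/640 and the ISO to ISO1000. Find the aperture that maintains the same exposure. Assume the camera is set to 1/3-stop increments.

f/4

Shutter speed: 1/160 → 1/200 → 1/250 → 1/320 → 1/400 → 1/500 → 1/640 — 2 stops faster (darker).
ISO: 100 → 125 → 160 → 200 → 250 → 320 → 400 → 500 → 640 → 800 → 1000 — 3 1/3 stops raised (brighter).
Net change so far: 1 1/3 stops brighter. Offset with the aperture: f/2.5 → f/2.8 → f/3.2 → f/3.5 → f/4.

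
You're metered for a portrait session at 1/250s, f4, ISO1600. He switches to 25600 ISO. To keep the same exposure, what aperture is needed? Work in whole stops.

f/16

ISO: 1600 → 3200 → 6400 → 12800 → 25600 — 4 stops raised (brighter).
Need 4 stops darker from the aperture: f/4 → f/5.6 → f/8 → f/11 → f/16.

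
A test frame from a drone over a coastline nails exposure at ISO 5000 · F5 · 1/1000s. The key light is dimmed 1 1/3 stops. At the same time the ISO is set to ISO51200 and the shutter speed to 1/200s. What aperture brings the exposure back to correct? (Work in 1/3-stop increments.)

Scene light: 1 1/3 stops darker.
ISO: 5000 → 6400 → 8000 → 10000 → 12800 → 16000 → 20000 → 25600 → 32000 → 40000 → 51200 — 3 1/3 stops raised (brighter).
Shutter speed: 1/1000 → 1/800 → 1/640 → 1/500 → 1/400 → 1/320 → 1/250 → 1/200 — 2 1/3 stops slower (brighter).
Net so far: 4 1/3 stops brighter. Aperture: f/5 → f/5.6 → f/6.3 → f/7.1 → f/8 → f/9 → f/10 → f/11 → f/13 → f/14 → f/16 → f/18 → f/20 → f/22.

f/22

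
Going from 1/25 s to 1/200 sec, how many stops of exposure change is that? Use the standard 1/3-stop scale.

1/25 → 1/30 → 1/40 → 1/50 → 1/60 → 1/80 → 1/100 → 1/125 → 1/160 → 1/200 — count the steps: 9 third-stops = 3 stops.

3 stops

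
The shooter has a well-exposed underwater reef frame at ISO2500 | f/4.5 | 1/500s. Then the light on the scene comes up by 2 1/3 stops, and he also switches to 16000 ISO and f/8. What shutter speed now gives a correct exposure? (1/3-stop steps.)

1/5000s

Scene light: 2 1/3 stops brighter.
ISO: 2500 → 3200 → 4000 → 5000 → 6400 → 8000 → 10000 → 12800 → 16000 — 2 2/3 stops raised (brighter).
Aperture: f/4.5 → f/5 → f/5.6 → f/6.3 → f/7.1 → f/8 — 1 2/3 stops stopped down (darker).
Net so far: 3 1/3 stops brighter. Shutter speed: 1/500 → 1/640 → 1/800 → 1/1000 → 1/1250 → 1/1600 → 1/2000 → 1/2500 → 1/3200 → 1/4000 → 1/5000.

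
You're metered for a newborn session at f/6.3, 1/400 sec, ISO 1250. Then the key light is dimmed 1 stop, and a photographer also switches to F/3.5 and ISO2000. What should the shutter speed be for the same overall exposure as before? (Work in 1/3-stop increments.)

Scene light: 1 stop darker.
Aperture: f/6.3 → f/5.6 → f/5 → f/4.5 → f/4 → f/3.5 — 1 2/3 stops larger aperture (brighter).
ISO: 1250 → 1600 → 2000 — 2/3 stop higher (brighter).
Net so far: 1 1/3 stops brighter. Shutter speed: 1/400 → 1/500 → 1/640 → 1/800 → 1/1000.

1/1000s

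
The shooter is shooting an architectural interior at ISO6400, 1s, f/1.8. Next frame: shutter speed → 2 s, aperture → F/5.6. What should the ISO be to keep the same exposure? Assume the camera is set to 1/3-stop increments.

ISO 32000

Shutter speed: 1 → 1.3 → 1.6 → 2 — 1 stop longer (brighter).
Aperture: f/1.8 → f/2 → f/2.2 → f/2.5 → f/2.8 → f/3.2 → f/3.5 → f/4 → f/4.5 → f/5 → f/5.6 — 3 1/3 stops smaller aperture (darker).
Net change so far: 2 1/3 stops darker. Offset with the ISO: 6400 → 8000 → 10000 → 12800 → 16000 → 20000 → 25600 → 32000.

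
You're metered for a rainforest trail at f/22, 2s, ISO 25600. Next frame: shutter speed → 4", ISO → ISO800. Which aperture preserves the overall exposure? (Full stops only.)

Shutter speed: 2 → 4 — 1 stop longer (brighter).
ISO: 25600 → 12800 → 6400 → 3200 → 1600 → 800 — 5 stops lower (darker).
Net change so far: 4 stops darker. Offset with the aperture: f/22 → f/16 → f/11 → f/8 → f/5.6.

f/5.6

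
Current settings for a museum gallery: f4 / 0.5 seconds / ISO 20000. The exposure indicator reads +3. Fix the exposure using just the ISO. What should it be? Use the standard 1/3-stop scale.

Overexposed by 3 stops → need 3 stops darker.
ISO: 20000 → 16000 → 12800 → 10000 → 8000 → 6400 → 5000 → 4000 → 3200 → 2500.

ISO 2500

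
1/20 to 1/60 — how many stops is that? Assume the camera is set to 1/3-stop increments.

1/20 → 1/25 → 1/30 → 1/40 → 1/50 → 1/60 — count the steps: 5 third-stops = 1 2/3 stops.

1 2/3 stops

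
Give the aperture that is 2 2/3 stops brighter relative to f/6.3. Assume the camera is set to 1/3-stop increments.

Aperture: f/6.3 → f/5.6 → f/5 → f/4.5 → f/4 → f/3.5 → f/3.2 → f/2.8 → f/2.5 — 2 2/3 stops opened up (brighter).

f/2.5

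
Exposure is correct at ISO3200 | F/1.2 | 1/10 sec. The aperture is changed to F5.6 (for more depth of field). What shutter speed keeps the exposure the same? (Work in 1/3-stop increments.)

Aperture: f/1.2 → f/1.4 → f/1.6 → f/1.8 → f/2 → f/2.2 → f/2.5 → f/2.8 → f/3.2 → f/3.5 → f/4 → f/4.5 → f/5 → f/5.6 — 4 1/3 stops narrower (darker).
Need 4 1/3 stops brighter from the shutter speed: 1/10 → 1/8 → 1/6 → 1/5 → 1/4 → 0.3 → 0.4 → 0.5 → 0.6 → 0.8 → 1 → 1.3 → 1.6 → 2.

2 s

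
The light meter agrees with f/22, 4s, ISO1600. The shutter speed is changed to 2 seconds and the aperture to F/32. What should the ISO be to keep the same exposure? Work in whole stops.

ISO 6400

Shutter speed: 4 → 2 — 1 stop faster (darker).
Aperture: f/22 → f/32 — 1 stop smaller aperture (darker).
Net change so far: 2 stops darker. Offset with the ISO: 1600 → 3200 → 6400.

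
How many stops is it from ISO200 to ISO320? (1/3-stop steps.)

2/3 stop

200 → 250 → 320 — count the steps: 2 third-stops = 2/3 stop.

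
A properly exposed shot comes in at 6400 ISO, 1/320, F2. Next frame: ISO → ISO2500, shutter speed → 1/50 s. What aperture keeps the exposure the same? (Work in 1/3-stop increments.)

f/3.2

ISO: 6400 → 5000 → 4000 → 3200 → 2500 — 1 1/3 stops lower (darker).
Shutter speed: 1/320 → 1/250 → 1/200 → 1/160 → 1/125 → 1/100 → 1/80 → 1/60 → 1/50 — 2 2/3 stops longer (brighter).
Net change so far: 1 1/3 stops brighter. Offset with the aperture: f/2 → f/2.2 → f/2.5 → f/2.8 → f/3.2.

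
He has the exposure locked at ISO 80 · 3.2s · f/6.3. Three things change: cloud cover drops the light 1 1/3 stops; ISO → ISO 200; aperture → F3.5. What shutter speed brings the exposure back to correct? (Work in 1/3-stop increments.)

Scene light: 1 1/3 stops darker.
ISO: 80 → 100 → 125 → 160 → 200 — 1 1/3 stops higher (brighter).
Aperture: f/6.3 → f/5.6 → f/5 → f/4.5 → f/4 → f/3.5 — 1 2/3 stops larger aperture (brighter).
Net so far: 1 2/3 stops brighter. Shutter speed: 3.2 → 2.5 → 2 → 1.6 → 1.3 → 1.

1 s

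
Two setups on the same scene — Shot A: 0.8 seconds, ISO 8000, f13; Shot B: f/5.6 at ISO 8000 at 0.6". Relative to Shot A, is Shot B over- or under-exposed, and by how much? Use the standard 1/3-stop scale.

2 stops brighter

Aperture: f/13 → f/11 → f/10 → f/9 → f/8 → f/7.1 → f/6.3 → f/5.6 — 2 1/3 stops larger aperture (brighter).
Shutter speed: 0.8 → 0.6 — 1/3 stop faster (darker).
ISO: unchanged.
Net: +2 1/3 −1/3 = +2 stops.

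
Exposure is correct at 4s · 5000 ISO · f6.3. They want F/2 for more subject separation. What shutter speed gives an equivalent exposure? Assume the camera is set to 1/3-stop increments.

0.4 s

Aperture: f/6.3 → f/5.6 → f/5 → f/4.5 → f/4 → f/3.5 → f/3.2 → f/2.8 → f/2.5 → f/2.2 → f/2 — 3 1/3 stops larger aperture (brighter).
Need 3 1/3 stops darker from the shutter speed: 4 → 3.2 → 2.5 → 2 → 1.6 → 1.3 → 1 → 0.8 → 0.6 → 0.5 → 0.4.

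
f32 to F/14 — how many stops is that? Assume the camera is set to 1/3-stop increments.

f/32 → f/29 → f/25 → f/22 → f/20 → f/18 → f/16 → f/14 — count the steps: 7 third-stops = 2 1/3 stops.

2 1/3 stops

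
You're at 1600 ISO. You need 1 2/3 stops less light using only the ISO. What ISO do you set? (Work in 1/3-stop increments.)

ISO: 1600 → 1250 → 1000 → 800 → 640 → 500 — 1 2/3 stops lower (darker).

ISO 500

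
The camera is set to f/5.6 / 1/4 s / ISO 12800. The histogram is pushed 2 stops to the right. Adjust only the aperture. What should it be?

f/11

Overexposed by 2 stops → need 2 stops darker.
Aperture: f/5.6 → f/8 → f/11.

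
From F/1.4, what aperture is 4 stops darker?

Aperture: f/1.4 → f/2 → f/2.8 → f/4 → f/5.6 — 4 stops smaller aperture (darker).

f/5.6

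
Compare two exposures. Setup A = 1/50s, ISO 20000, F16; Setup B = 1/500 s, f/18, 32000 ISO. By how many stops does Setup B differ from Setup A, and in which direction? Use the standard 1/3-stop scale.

3 stops darker

Aperture: f/16 → f/18 — 1/3 stop narrower (darker).
Shutter speed: 1/50 → 1/60 → 1/80 → 1/100 → 1/125 → 1/160 → 1/200 → 1/250 → 1/320 → 1/400 → 1/500 — 3 1/3 stops faster (darker).
ISO: 20000 → 25600 → 32000 — 2/3 stop higher (brighter).
Net: −1/3 −3 1/3 +2/3 = −3 stops.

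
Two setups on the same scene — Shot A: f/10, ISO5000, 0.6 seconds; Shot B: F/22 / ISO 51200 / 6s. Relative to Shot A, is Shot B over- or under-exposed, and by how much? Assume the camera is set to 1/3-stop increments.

Aperture: f/10 → f/11 → f/13 → f/14 → f/16 → f/18 → f/20 → f/22 — 2 1/3 stops narrower (darker).
Shutter speed: 0.6 → 0.8 → 1 → 1.3 → 1.6 → 2 → 2.5 → 3.2 → 4 → 5 → 6 — 3 1/3 stops longer (brighter).
ISO: 5000 → 6400 → 8000 → 10000 → 12800 → 16000 → 20000 → 25600 → 32000 → 40000 → 51200 — 3 1/3 stops higher (brighter).
Net: −2 1/3 +3 1/3 +3 1/3 = +4 1/3 stops.

4 1/3 stops brighter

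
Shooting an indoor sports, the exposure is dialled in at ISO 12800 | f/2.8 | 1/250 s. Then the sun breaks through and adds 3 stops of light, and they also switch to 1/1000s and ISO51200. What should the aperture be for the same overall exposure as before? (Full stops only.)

Scene light: 3 stops brighter.
Shutter speed: 1/250 → 1/500 → 1/1000 — 2 stops shorter (darker).
ISO: 12800 → 25600 → 51200 — 2 stops raised (brighter).
Net so far: 3 stops brighter. Aperture: f/2.8 → f/4 → f/5.6 → f/8.

f/8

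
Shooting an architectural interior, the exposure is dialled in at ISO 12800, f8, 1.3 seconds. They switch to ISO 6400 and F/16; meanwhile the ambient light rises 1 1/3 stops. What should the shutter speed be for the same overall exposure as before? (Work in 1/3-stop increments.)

Scene light: 1 1/3 stops brighter.
ISO: 12800 → 10000 → 8000 → 6400 — 1 stop lower (darker).
Aperture: f/8 → f/9 → f/10 → f/11 → f/13 → f/14 → f/16 — 2 stops narrower (darker).
Net so far: 1 2/3 stops darker. Shutter speed: 1.3 → 1.6 → 2 → 2.5 → 3.2 → 4.

4 s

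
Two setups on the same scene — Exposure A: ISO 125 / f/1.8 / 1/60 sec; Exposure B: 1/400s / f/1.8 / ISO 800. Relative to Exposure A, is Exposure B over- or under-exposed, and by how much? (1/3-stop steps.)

same exposure (0 stops)

Aperture: unchanged.
Shutter speed: 1/60 → 1/80 → 1/100 → 1/125 → 1/160 → 1/200 → 1/250 → 1/320 → 1/400 — 2 2/3 stops shorter (darker).
ISO: 125 → 160 → 200 → 250 → 320 → 400 → 500 → 640 → 800 — 2 2/3 stops raised (brighter).
Net: −2 2/3 +2 2/3 = 0 stops.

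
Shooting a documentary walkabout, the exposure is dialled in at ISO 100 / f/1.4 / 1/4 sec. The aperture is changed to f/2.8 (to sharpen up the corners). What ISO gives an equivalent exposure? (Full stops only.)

Aperture: f/1.4 → f/2 → f/2.8 — 2 stops stopped down (darker).
Need 2 stops brighter from the ISO: 100 → 200 → 400.

ISO 400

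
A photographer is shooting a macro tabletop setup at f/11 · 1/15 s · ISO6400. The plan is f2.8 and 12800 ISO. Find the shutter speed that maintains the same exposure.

1/500s

Aperture: f/11 → f/8 → f/5.6 → f/4 → f/2.8 — 4 stops opened up (brighter).
ISO: 6400 → 12800 — 1 stop raised (brighter).
Net change so far: 5 stops brighter. Offset with the shutter speed: 1/15 → 1/30 → 1/60 → 1/125 → 1/250 → 1/500.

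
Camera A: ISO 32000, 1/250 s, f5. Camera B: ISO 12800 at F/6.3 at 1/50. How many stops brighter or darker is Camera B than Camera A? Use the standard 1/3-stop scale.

Aperture: f/5 → f/5.6 → f/6.3 — 2/3 stop smaller aperture (darker).
Shutter speed: 1/250 → 1/200 → 1/160 → 1/125 → 1/100 → 1/80 → 1/60 → 1/50 — 2 1/3 stops slower (brighter).
ISO: 32000 → 25600 → 20000 → 16000 → 12800 — 1 1/3 stops dropped (darker).
Net: −2/3 +2 1/3 −1 1/3 = +1/3 stops.

1/3 stop brighter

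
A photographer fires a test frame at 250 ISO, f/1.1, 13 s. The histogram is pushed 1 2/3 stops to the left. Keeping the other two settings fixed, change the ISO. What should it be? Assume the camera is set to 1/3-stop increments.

Underexposed by 1 2/3 stops → need 1 2/3 stops brighter.
ISO: 250 → 320 → 400 → 500 → 640 → 800.

ISO 800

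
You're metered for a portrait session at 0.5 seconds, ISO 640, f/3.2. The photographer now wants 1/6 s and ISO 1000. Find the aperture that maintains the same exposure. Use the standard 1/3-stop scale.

f/2.2

Shutter speed: 0.5 → 0.4 → 0.3 → 1/4 → 1/5 → 1/6 — 1 2/3 stops shorter (darker).
ISO: 640 → 800 → 1000 — 2/3 stop raised (brighter).
Net change so far: 1 stop darker. Offset with the aperture: f/3.2 → f/2.8 → f/2.5 → f/2.2.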